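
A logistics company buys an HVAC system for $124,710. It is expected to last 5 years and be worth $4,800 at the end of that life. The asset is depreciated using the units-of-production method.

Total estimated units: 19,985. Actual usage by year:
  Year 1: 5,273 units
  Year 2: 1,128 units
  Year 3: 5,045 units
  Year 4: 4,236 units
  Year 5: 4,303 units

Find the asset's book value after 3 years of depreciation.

Depreciable base = $124,710 − $4,800 = $119,910.
Rate = $119,910 / 19,985 units = $6 per unit.
Year 1: 5,273 × $6 = $31,638. Book value $93,072.
Year 2: 1,128 × $6 = $6,768. Book value $86,304.
Year 3: 5,045 × $6 = $30,270. Book value $56,034.

$56,034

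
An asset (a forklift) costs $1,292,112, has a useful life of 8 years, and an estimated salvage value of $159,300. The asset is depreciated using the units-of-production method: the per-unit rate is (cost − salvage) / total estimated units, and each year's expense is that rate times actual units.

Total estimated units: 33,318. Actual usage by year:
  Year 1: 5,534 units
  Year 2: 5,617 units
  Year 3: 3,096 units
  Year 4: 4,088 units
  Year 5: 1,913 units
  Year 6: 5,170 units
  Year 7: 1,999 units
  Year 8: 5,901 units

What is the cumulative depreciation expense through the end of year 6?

$864,212

Depreciable base = $1,292,112 − $159,300 = $1,132,812.
Rate = $1,132,812 / 33,318 units = $34 per unit.
Year 1: 5,534 × $34 = $188,156. Book value $1,103,956.
Year 2: 5,617 × $34 = $190,978. Book value $912,978.
Year 3: 3,096 × $34 = $105,264. Book value $807,714.
Year 4: 4,088 × $34 = $138,992. Book value $668,722.
Year 5: 1,913 × $34 = $65,042. Book value $603,680.
Year 6: 5,170 × $34 = $175,780. Book value $427,900.
Accumulated through year 6 = $1,292,112 − $427,900 = $864,212.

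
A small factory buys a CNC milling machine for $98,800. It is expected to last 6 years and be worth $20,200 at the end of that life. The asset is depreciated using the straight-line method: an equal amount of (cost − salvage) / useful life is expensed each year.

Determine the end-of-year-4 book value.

$46,400

Depreciable base = $98,800 − $20,200 = $78,600.
Annual expense = $78,600 / 6 = $13,100.
End of year 1: book value $85,700.
End of year 2: book value $72,600.
End of year 3: book value $59,500.
End of year 4: book value $46,400.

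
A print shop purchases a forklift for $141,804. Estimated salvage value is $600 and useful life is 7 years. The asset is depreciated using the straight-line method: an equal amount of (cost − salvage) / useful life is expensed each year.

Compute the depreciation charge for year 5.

$20,172

Depreciable base = $141,804 − $600 = $141,204.
Annual expense = $141,204 / 7 = $20,172.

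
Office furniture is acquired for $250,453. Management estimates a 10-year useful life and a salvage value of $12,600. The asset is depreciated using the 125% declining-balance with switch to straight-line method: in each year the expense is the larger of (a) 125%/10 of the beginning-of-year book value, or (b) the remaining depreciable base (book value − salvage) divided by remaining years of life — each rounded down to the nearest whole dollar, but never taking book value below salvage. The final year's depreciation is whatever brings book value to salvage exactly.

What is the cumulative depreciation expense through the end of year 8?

Depreciable base = $250,453 − $12,600 = $237,853.
Year 1: DB = ⌊$250,453 × 125%/10⌋ = $31,306; SL = ⌊$237,853/10⌋ = $23,785 → take DB $31,306. Book value $219,147.
Year 2: DB = ⌊$219,147 × 125%/10⌋ = $27,393; SL = ⌊$206,547/9⌋ = $22,949 → take DB $27,393. Book value $191,754.
Year 3: DB = ⌊$191,754 × 125%/10⌋ = $23,969; SL = ⌊$179,154/8⌋ = $22,394 → take DB $23,969. Book value $167,785.
Year 4: DB = ⌊$167,785 × 125%/10⌋ = $20,973; SL = ⌊$155,185/7⌋ = $22,169 → take SL $22,169. Book value $145,616.
Year 5: DB = ⌊$145,616 × 125%/10⌋ = $18,202; SL = ⌊$133,016/6⌋ = $22,169 → take SL $22,169. Book value $123,447.
Year 6: DB = ⌊$123,447 × 125%/10⌋ = $15,430; SL = ⌊$110,847/5⌋ = $22,169 → take SL $22,169. Book value $101,278.
Year 7: DB = ⌊$101,278 × 125%/10⌋ = $12,659; SL = ⌊$88,678/4⌋ = $22,169 → take SL $22,169. Book value $79,109.
Year 8: DB = ⌊$79,109 × 125%/10⌋ = $9,888; SL = ⌊$66,509/3⌋ = $22,169 → take SL $22,169. Book value $56,940.
Accumulated through year 8 = $250,453 − $56,940 = $193,513.

$193,513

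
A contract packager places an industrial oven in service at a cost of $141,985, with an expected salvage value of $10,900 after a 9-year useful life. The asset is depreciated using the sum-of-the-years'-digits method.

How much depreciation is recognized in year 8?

Depreciable base = $141,985 − $10,900 = $131,085.
Sum of the years' digits = 9+8+7+6+5+4+3+2+1 = 45.
Year 1: $131,085 × 9/45 = $26,217. Book value $115,768.
Year 2: $131,085 × 8/45 = $23,304. Book value $92,464.
Year 3: $131,085 × 7/45 = $20,391. Book value $72,073.
Year 4: $131,085 × 6/45 = $17,478. Book value $54,595.
Year 5: $131,085 × 5/45 = $14,565. Book value $40,030.
Year 6: $131,085 × 4/45 = $11,652. Book value $28,378.
Year 7: $131,085 × 3/45 = $8,739. Book value $19,639.
Year 8: $131,085 × 2/45 = $5,826. Book value $13,813.

$5,826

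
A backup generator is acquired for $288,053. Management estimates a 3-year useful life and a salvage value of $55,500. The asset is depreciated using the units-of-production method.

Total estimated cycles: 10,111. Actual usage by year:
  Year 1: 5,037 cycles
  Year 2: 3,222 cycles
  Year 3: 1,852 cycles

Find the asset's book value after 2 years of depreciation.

Depreciable base = $288,053 − $55,500 = $232,553.
Rate = $232,553 / 10,111 cycles = $23 per cycle.
Year 1: 5,037 × $23 = $115,851. Book value $172,202.
Year 2: 3,222 × $23 = $74,106. Book value $98,096.

$98,096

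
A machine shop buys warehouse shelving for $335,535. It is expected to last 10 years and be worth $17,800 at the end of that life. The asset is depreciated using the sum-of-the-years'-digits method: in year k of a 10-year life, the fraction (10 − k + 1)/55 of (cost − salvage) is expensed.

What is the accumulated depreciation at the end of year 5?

Depreciable base = $335,535 − $17,800 = $317,735.
Sum of the years' digits = 10+9+8+7+6+5+4+3+2+1 = 55.
Year 1: $317,735 × 10/55 = $57,770. Book value $277,765.
Year 2: $317,735 × 9/55 = $51,993. Book value $225,772.
Year 3: $317,735 × 8/55 = $46,216. Book value $179,556.
Year 4: $317,735 × 7/55 = $40,439. Book value $139,117.
Year 5: $317,735 × 6/55 = $34,662. Book value $104,455.
Accumulated through year 5 = $335,535 − $104,455 = $231,080.

$231,080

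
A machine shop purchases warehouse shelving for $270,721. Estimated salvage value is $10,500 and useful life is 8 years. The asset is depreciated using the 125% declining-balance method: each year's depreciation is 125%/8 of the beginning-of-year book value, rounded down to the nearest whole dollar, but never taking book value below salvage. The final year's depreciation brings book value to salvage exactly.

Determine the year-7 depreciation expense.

$15,262

Depreciable base = $270,721 − $10,500 = $260,221.
Year 1: ⌊$270,721 × 125%/8⌋ = $42,300. Book value $228,421.
Year 2: ⌊$228,421 × 125%/8⌋ = $35,690. Book value $192,731.
Year 3: ⌊$192,731 × 125%/8⌋ = $30,114. Book value $162,617.
Year 4: ⌊$162,617 × 125%/8⌋ = $25,408. Book value $137,209.
Year 5: ⌊$137,209 × 125%/8⌋ = $21,438. Book value $115,771.
Year 6: ⌊$115,771 × 125%/8⌋ = $18,089. Book value $97,682.
Year 7: ⌊$97,682 × 125%/8⌋ = $15,262. Book value $82,420.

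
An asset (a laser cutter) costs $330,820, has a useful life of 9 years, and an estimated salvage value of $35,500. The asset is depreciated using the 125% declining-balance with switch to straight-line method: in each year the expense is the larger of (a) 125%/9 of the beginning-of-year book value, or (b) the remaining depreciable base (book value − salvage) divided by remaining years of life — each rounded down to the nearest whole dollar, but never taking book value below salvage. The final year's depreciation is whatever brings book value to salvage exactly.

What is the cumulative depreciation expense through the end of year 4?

$148,920

Depreciable base = $330,820 − $35,500 = $295,320.
Year 1: DB = ⌊$330,820 × 125%/9⌋ = $45,947; SL = ⌊$295,320/9⌋ = $32,813 → take DB $45,947. Book value $284,873.
Year 2: DB = ⌊$284,873 × 125%/9⌋ = $39,565; SL = ⌊$249,373/8⌋ = $31,171 → take DB $39,565. Book value $245,308.
Year 3: DB = ⌊$245,308 × 125%/9⌋ = $34,070; SL = ⌊$209,808/7⌋ = $29,972 → take DB $34,070. Book value $211,238.
Year 4: DB = ⌊$211,238 × 125%/9⌋ = $29,338; SL = ⌊$175,738/6⌋ = $29,289 → take DB $29,338. Book value $181,900.
Accumulated through year 4 = $330,820 − $181,900 = $148,920.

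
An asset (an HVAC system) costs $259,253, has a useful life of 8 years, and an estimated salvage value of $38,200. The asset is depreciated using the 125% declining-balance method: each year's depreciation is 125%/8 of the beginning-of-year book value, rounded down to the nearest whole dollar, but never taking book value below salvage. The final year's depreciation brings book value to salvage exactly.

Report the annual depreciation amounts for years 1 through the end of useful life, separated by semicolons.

Depreciable base = $259,253 − $38,200 = $221,053.
Year 1: ⌊$259,253 × 125%/8⌋ = $40,508. Book value $218,745.
Year 2: ⌊$218,745 × 125%/8⌋ = $34,178. Book value $184,567.
Year 3: ⌊$184,567 × 125%/8⌋ = $28,838. Book value $155,729.
Year 4: ⌊$155,729 × 125%/8⌋ = $24,332. Book value $131,397.
Year 5: ⌊$131,397 × 125%/8⌋ = $20,530. Book value $110,867.
Year 6: ⌊$110,867 × 125%/8⌋ = $17,322. Book value $93,545.
Year 7: ⌊$93,545 × 125%/8⌋ = $14,616. Book value $78,929.
Year 8 (final): $78,929 − $38,200 = $40,729. Book value $38,200.

$40,508; $34,178; $28,838; $24,332; $20,530; $17,322; $14,616; $40,729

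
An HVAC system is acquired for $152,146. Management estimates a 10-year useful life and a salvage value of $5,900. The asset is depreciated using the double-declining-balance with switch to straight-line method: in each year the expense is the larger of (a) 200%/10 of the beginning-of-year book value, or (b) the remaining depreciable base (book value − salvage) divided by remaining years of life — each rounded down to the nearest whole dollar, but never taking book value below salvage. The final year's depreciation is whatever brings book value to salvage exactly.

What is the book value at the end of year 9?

Depreciable base = $152,146 − $5,900 = $146,246.
Year 1: DB = ⌊$152,146 × 200%/10⌋ = $30,429; SL = ⌊$146,246/10⌋ = $14,624 → take DB $30,429. Book value $121,717.
Year 2: DB = ⌊$121,717 × 200%/10⌋ = $24,343; SL = ⌊$115,817/9⌋ = $12,868 → take DB $24,343. Book value $97,374.
Year 3: DB = ⌊$97,374 × 200%/10⌋ = $19,474; SL = ⌊$91,474/8⌋ = $11,434 → take DB $19,474. Book value $77,900.
Year 4: DB = ⌊$77,900 × 200%/10⌋ = $15,580; SL = ⌊$72,000/7⌋ = $10,285 → take DB $15,580. Book value $62,320.
Year 5: DB = ⌊$62,320 × 200%/10⌋ = $12,464; SL = ⌊$56,420/6⌋ = $9,403 → take DB $12,464. Book value $49,856.
Year 6: DB = ⌊$49,856 × 200%/10⌋ = $9,971; SL = ⌊$43,956/5⌋ = $8,791 → take DB $9,971. Book value $39,885.
Year 7: DB = ⌊$39,885 × 200%/10⌋ = $7,977; SL = ⌊$33,985/4⌋ = $8,496 → take SL $8,496. Book value $31,389.
Year 8: DB = ⌊$31,389 × 200%/10⌋ = $6,277; SL = ⌊$25,489/3⌋ = $8,496 → take SL $8,496. Book value $22,893.
Year 9: DB = ⌊$22,893 × 200%/10⌋ = $4,578; SL = ⌊$16,993/2⌋ = $8,496 → take SL $8,496. Book value $14,397.

$14,397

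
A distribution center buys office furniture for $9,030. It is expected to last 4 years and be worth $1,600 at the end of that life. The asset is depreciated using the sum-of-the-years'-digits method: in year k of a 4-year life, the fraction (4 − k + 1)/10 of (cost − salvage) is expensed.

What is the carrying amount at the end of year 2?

Depreciable base = $9,030 − $1,600 = $7,430.
Sum of the years' digits = 4+3+2+1 = 10.
Year 1: $7,430 × 4/10 = $2,972. Book value $6,058.
Year 2: $7,430 × 3/10 = $2,229. Book value $3,829.

$3,829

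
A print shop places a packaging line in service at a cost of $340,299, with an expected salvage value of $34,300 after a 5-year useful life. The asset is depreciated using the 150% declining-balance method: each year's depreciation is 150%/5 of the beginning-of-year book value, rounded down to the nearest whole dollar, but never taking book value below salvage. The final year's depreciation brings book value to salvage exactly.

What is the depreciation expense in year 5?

$47,407

Depreciable base = $340,299 − $34,300 = $305,999.
Year 1: ⌊$340,299 × 150%/5⌋ = $102,089. Book value $238,210.
Year 2: ⌊$238,210 × 150%/5⌋ = $71,463. Book value $166,747.
Year 3: ⌊$166,747 × 150%/5⌋ = $50,024. Book value $116,723.
Year 4: ⌊$116,723 × 150%/5⌋ = $35,016. Book value $81,707.
Year 5 (final): $81,707 − $34,300 = $47,407. Book value $34,300.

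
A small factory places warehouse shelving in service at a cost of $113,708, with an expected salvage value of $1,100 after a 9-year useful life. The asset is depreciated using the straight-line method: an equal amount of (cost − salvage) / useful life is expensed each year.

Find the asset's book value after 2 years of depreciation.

Depreciable base = $113,708 − $1,100 = $112,608.
Annual expense = $112,608 / 9 = $12,512.
End of year 1: book value $101,196.
End of year 2: book value $88,684.

$88,684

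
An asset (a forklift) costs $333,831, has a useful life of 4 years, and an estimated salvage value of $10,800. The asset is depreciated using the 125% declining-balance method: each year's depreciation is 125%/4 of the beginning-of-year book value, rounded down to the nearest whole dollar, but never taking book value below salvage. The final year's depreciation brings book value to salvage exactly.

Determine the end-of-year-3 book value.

Depreciable base = $333,831 − $10,800 = $323,031.
Year 1: ⌊$333,831 × 125%/4⌋ = $104,322. Book value $229,509.
Year 2: ⌊$229,509 × 125%/4⌋ = $71,721. Book value $157,788.
Year 3: ⌊$157,788 × 125%/4⌋ = $49,308. Book value $108,480.

$108,480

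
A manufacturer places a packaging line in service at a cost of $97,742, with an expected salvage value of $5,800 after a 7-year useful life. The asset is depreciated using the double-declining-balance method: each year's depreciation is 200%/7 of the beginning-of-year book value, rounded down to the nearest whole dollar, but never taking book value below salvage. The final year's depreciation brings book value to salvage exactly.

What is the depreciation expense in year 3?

$14,248

Depreciable base = $97,742 − $5,800 = $91,942.
Year 1: ⌊$97,742 × 200%/7⌋ = $27,926. Book value $69,816.
Year 2: ⌊$69,816 × 200%/7⌋ = $19,947. Book value $49,869.
Year 3: ⌊$49,869 × 200%/7⌋ = $14,248. Book value $35,621.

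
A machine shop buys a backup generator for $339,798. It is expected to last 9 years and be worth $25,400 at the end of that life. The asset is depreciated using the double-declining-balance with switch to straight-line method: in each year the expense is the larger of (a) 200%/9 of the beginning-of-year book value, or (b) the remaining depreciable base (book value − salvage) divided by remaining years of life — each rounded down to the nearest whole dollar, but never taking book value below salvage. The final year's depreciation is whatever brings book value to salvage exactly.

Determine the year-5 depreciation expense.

$27,633

Depreciable base = $339,798 − $25,400 = $314,398.
Year 1: DB = ⌊$339,798 × 200%/9⌋ = $75,510; SL = ⌊$314,398/9⌋ = $34,933 → take DB $75,510. Book value $264,288.
Year 2: DB = ⌊$264,288 × 200%/9⌋ = $58,730; SL = ⌊$238,888/8⌋ = $29,861 → take DB $58,730. Book value $205,558.
Year 3: DB = ⌊$205,558 × 200%/9⌋ = $45,679; SL = ⌊$180,158/7⌋ = $25,736 → take DB $45,679. Book value $159,879.
Year 4: DB = ⌊$159,879 × 200%/9⌋ = $35,528; SL = ⌊$134,479/6⌋ = $22,413 → take DB $35,528. Book value $124,351.
Year 5: DB = ⌊$124,351 × 200%/9⌋ = $27,633; SL = ⌊$98,951/5⌋ = $19,790 → take DB $27,633. Book value $96,718.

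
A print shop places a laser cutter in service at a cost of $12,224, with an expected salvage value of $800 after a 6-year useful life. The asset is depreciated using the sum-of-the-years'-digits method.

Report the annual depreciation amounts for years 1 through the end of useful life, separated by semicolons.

Depreciable base = $12,224 − $800 = $11,424.
Sum of the years' digits = 6+5+4+3+2+1 = 21.
Year 1: $11,424 × 6/21 = $3,264. Book value $8,960.
Year 2: $11,424 × 5/21 = $2,720. Book value $6,240.
Year 3: $11,424 × 4/21 = $2,176. Book value $4,064.
Year 4: $11,424 × 3/21 = $1,632. Book value $2,432.
Year 5: $11,424 × 2/21 = $1,088. Book value $1,344.
Year 6: $11,424 × 1/21 = $544. Book value $800.

$3,264; $2,720; $2,176; $1,632; $1,088; $544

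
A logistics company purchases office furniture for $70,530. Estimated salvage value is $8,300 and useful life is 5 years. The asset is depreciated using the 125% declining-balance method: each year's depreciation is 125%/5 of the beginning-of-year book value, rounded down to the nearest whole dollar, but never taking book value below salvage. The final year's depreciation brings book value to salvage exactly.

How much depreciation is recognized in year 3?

$9,918

Depreciable base = $70,530 − $8,300 = $62,230.
Year 1: ⌊$70,530 × 125%/5⌋ = $17,632. Book value $52,898.
Year 2: ⌊$52,898 × 125%/5⌋ = $13,224. Book value $39,674.
Year 3: ⌊$39,674 × 125%/5⌋ = $9,918. Book value $29,756.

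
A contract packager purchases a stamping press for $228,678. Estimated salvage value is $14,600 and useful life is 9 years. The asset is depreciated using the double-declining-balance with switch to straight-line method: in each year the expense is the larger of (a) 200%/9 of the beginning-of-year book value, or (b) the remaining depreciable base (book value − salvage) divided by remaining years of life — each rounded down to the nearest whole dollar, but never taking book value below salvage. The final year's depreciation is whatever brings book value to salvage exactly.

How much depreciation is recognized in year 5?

$18,596

Depreciable base = $228,678 − $14,600 = $214,078.
Year 1: DB = ⌊$228,678 × 200%/9⌋ = $50,817; SL = ⌊$214,078/9⌋ = $23,786 → take DB $50,817. Book value $177,861.
Year 2: DB = ⌊$177,861 × 200%/9⌋ = $39,524; SL = ⌊$163,261/8⌋ = $20,407 → take DB $39,524. Book value $138,337.
Year 3: DB = ⌊$138,337 × 200%/9⌋ = $30,741; SL = ⌊$123,737/7⌋ = $17,676 → take DB $30,741. Book value $107,596.
Year 4: DB = ⌊$107,596 × 200%/9⌋ = $23,910; SL = ⌊$92,996/6⌋ = $15,499 → take DB $23,910. Book value $83,686.
Year 5: DB = ⌊$83,686 × 200%/9⌋ = $18,596; SL = ⌊$69,086/5⌋ = $13,817 → take DB $18,596. Book value $65,090.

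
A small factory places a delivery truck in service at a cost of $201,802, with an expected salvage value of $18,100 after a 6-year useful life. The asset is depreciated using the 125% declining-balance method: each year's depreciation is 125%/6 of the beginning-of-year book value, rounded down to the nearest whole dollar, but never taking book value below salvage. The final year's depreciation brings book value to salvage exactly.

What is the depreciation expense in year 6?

$44,654

Depreciable base = $201,802 − $18,100 = $183,702.
Year 1: ⌊$201,802 × 125%/6⌋ = $42,042. Book value $159,760.
Year 2: ⌊$159,760 × 125%/6⌋ = $33,283. Book value $126,477.
Year 3: ⌊$126,477 × 125%/6⌋ = $26,349. Book value $100,128.
Year 4: ⌊$100,128 × 125%/6⌋ = $20,860. Book value $79,268.
Year 5: ⌊$79,268 × 125%/6⌋ = $16,514. Book value $62,754.
Year 6 (final): $62,754 − $18,100 = $44,654. Book value $18,100.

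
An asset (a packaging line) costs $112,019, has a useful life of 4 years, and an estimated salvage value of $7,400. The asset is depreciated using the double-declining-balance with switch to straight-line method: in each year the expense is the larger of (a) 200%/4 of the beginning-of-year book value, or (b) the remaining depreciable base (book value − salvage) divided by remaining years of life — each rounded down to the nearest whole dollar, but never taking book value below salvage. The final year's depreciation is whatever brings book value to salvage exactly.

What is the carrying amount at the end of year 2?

Depreciable base = $112,019 − $7,400 = $104,619.
Year 1: DB = ⌊$112,019 × 200%/4⌋ = $56,009; SL = ⌊$104,619/4⌋ = $26,154 → take DB $56,009. Book value $56,010.
Year 2: DB = ⌊$56,010 × 200%/4⌋ = $28,005; SL = ⌊$48,610/3⌋ = $16,203 → take DB $28,005. Book value $28,005.

$28,005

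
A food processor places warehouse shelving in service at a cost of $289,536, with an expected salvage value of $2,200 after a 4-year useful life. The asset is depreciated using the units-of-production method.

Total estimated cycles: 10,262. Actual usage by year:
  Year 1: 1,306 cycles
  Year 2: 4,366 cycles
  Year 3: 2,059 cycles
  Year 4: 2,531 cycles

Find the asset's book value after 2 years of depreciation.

$130,720

Depreciable base = $289,536 − $2,200 = $287,336.
Rate = $287,336 / 10,262 cycles = $28 per cycle.
Year 1: 1,306 × $28 = $36,568. Book value $252,968.
Year 2: 4,366 × $28 = $122,248. Book value $130,720.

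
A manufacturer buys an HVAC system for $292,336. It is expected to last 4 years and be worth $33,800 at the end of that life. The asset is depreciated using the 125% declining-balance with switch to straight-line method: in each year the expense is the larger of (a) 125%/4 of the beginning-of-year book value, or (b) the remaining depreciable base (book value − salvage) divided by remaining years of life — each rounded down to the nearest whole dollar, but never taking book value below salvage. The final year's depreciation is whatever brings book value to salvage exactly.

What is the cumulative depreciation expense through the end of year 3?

$206,348

Depreciable base = $292,336 − $33,800 = $258,536.
Year 1: DB = ⌊$292,336 × 125%/4⌋ = $91,355; SL = ⌊$258,536/4⌋ = $64,634 → take DB $91,355. Book value $200,981.
Year 2: DB = ⌊$200,981 × 125%/4⌋ = $62,806; SL = ⌊$167,181/3⌋ = $55,727 → take DB $62,806. Book value $138,175.
Year 3: DB = ⌊$138,175 × 125%/4⌋ = $43,179; SL = ⌊$104,375/2⌋ = $52,187 → take SL $52,187. Book value $85,988.
Accumulated through year 3 = $292,336 − $85,988 = $206,348.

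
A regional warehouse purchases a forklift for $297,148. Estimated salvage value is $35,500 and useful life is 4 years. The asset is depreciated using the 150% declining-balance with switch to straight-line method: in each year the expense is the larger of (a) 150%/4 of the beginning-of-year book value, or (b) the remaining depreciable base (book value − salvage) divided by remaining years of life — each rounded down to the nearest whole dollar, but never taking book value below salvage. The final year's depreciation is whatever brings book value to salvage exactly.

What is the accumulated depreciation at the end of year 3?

Depreciable base = $297,148 − $35,500 = $261,648.
Year 1: DB = ⌊$297,148 × 150%/4⌋ = $111,430; SL = ⌊$261,648/4⌋ = $65,412 → take DB $111,430. Book value $185,718.
Year 2: DB = ⌊$185,718 × 150%/4⌋ = $69,644; SL = ⌊$150,218/3⌋ = $50,072 → take DB $69,644. Book value $116,074.
Year 3: DB = ⌊$116,074 × 150%/4⌋ = $43,527; SL = ⌊$80,574/2⌋ = $40,287 → take DB $43,527. Book value $72,547.
Accumulated through year 3 = $297,148 − $72,547 = $224,601.

$224,601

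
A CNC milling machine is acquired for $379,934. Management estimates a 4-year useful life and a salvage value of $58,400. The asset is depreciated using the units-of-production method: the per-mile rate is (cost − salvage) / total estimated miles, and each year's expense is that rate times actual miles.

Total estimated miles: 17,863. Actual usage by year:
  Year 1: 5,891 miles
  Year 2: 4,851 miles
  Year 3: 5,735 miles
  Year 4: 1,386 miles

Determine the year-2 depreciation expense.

$87,318

Depreciable base = $379,934 − $58,400 = $321,534.
Rate = $321,534 / 17,863 miles = $18 per mile.
Year 1: 5,891 × $18 = $106,038. Book value $273,896.
Year 2: 4,851 × $18 = $87,318. Book value $186,578.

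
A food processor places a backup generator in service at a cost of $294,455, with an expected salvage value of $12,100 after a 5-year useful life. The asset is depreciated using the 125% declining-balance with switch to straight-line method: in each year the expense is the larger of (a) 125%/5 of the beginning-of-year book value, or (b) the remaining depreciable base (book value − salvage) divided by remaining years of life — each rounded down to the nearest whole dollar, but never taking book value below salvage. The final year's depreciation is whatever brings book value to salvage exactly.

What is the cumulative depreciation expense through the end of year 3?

Depreciable base = $294,455 − $12,100 = $282,355.
Year 1: DB = ⌊$294,455 × 125%/5⌋ = $73,613; SL = ⌊$282,355/5⌋ = $56,471 → take DB $73,613. Book value $220,842.
Year 2: DB = ⌊$220,842 × 125%/5⌋ = $55,210; SL = ⌊$208,742/4⌋ = $52,185 → take DB $55,210. Book value $165,632.
Year 3: DB = ⌊$165,632 × 125%/5⌋ = $41,408; SL = ⌊$153,532/3⌋ = $51,177 → take SL $51,177. Book value $114,455.
Accumulated through year 3 = $294,455 − $114,455 = $180,000.

$180,000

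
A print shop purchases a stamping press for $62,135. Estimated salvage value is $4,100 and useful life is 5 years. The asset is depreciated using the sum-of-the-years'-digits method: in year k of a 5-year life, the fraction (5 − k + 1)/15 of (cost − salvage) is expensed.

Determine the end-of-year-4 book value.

$7,969

Depreciable base = $62,135 − $4,100 = $58,035.
Sum of the years' digits = 5+4+3+2+1 = 15.
Year 1: $58,035 × 5/15 = $19,345. Book value $42,790.
Year 2: $58,035 × 4/15 = $15,476. Book value $27,314.
Year 3: $58,035 × 3/15 = $11,607. Book value $15,707.
Year 4: $58,035 × 2/15 = $7,738. Book value $7,969.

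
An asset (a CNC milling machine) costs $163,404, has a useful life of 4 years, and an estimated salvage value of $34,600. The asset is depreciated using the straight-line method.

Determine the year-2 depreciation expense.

Depreciable base = $163,404 − $34,600 = $128,804.
Annual expense = $128,804 / 4 = $32,201.

$32,201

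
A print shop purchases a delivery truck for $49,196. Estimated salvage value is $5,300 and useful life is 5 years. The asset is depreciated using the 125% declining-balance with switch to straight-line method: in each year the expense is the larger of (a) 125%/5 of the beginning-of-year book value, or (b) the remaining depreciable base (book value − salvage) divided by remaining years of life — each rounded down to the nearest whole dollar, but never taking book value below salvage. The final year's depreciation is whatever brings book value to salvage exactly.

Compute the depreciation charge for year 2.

Depreciable base = $49,196 − $5,300 = $43,896.
Year 1: DB = ⌊$49,196 × 125%/5⌋ = $12,299; SL = ⌊$43,896/5⌋ = $8,779 → take DB $12,299. Book value $36,897.
Year 2: DB = ⌊$36,897 × 125%/5⌋ = $9,224; SL = ⌊$31,597/4⌋ = $7,899 → take DB $9,224. Book value $27,673.

$9,224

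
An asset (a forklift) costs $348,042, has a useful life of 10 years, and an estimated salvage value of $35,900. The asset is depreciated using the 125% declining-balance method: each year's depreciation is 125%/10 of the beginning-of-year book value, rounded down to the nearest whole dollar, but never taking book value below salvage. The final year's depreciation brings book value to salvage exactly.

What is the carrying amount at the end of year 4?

Depreciable base = $348,042 − $35,900 = $312,142.
Year 1: ⌊$348,042 × 125%/10⌋ = $43,505. Book value $304,537.
Year 2: ⌊$304,537 × 125%/10⌋ = $38,067. Book value $266,470.
Year 3: ⌊$266,470 × 125%/10⌋ = $33,308. Book value $233,162.
Year 4: ⌊$233,162 × 125%/10⌋ = $29,145. Book value $204,017.

$204,017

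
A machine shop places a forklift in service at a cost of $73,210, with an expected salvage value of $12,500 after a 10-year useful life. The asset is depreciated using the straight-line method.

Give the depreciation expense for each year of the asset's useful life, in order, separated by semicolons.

Depreciable base = $73,210 − $12,500 = $60,710.
Annual expense = $60,710 / 10 = $6,071.
End of year 1: book value $67,139.
End of year 2: book value $61,068.
End of year 3: book value $54,997.
End of year 4: book value $48,926.
End of year 5: book value $42,855.
End of year 6: book value $36,784.
End of year 7: book value $30,713.
End of year 8: book value $24,642.
End of year 9: book value $18,571.
End of year 10: book value $12,500.

$6,071; $6,071; $6,071; $6,071; $6,071; $6,071; $6,071; $6,071; $6,071; $6,071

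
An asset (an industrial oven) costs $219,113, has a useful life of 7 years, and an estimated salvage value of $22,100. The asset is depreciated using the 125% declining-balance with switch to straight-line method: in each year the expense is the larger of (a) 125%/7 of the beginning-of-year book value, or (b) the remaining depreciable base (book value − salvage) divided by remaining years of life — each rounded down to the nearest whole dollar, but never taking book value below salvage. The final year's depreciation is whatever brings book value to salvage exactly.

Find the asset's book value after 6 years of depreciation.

$46,937

Depreciable base = $219,113 − $22,100 = $197,013.
Year 1: DB = ⌊$219,113 × 125%/7⌋ = $39,127; SL = ⌊$197,013/7⌋ = $28,144 → take DB $39,127. Book value $179,986.
Year 2: DB = ⌊$179,986 × 125%/7⌋ = $32,140; SL = ⌊$157,886/6⌋ = $26,314 → take DB $32,140. Book value $147,846.
Year 3: DB = ⌊$147,846 × 125%/7⌋ = $26,401; SL = ⌊$125,746/5⌋ = $25,149 → take DB $26,401. Book value $121,445.
Year 4: DB = ⌊$121,445 × 125%/7⌋ = $21,686; SL = ⌊$99,345/4⌋ = $24,836 → take SL $24,836. Book value $96,609.
Year 5: DB = ⌊$96,609 × 125%/7⌋ = $17,251; SL = ⌊$74,509/3⌋ = $24,836 → take SL $24,836. Book value $71,773.
Year 6: DB = ⌊$71,773 × 125%/7⌋ = $12,816; SL = ⌊$49,673/2⌋ = $24,836 → take SL $24,836. Book value $46,937.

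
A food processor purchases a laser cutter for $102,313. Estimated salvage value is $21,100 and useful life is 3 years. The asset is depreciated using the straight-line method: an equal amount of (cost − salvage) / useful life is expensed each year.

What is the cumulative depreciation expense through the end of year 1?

$27,071

Depreciable base = $102,313 − $21,100 = $81,213.
Annual expense = $81,213 / 3 = $27,071.
End of year 1: book value $75,242.
Accumulated through year 1 = $102,313 − $75,242 = $27,071.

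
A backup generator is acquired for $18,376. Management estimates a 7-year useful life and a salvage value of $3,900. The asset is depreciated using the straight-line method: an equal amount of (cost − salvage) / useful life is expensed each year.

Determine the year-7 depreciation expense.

$2,068

Depreciable base = $18,376 − $3,900 = $14,476.
Annual expense = $14,476 / 7 = $2,068.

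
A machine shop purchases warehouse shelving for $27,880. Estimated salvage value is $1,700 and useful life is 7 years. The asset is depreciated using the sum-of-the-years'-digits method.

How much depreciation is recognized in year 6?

Depreciable base = $27,880 − $1,700 = $26,180.
Sum of the years' digits = 7+6+5+4+3+2+1 = 28.
Year 1: $26,180 × 7/28 = $6,545. Book value $21,335.
Year 2: $26,180 × 6/28 = $5,610. Book value $15,725.
Year 3: $26,180 × 5/28 = $4,675. Book value $11,050.
Year 4: $26,180 × 4/28 = $3,740. Book value $7,310.
Year 5: $26,180 × 3/28 = $2,805. Book value $4,505.
Year 6: $26,180 × 2/28 = $1,870. Book value $2,635.

$1,870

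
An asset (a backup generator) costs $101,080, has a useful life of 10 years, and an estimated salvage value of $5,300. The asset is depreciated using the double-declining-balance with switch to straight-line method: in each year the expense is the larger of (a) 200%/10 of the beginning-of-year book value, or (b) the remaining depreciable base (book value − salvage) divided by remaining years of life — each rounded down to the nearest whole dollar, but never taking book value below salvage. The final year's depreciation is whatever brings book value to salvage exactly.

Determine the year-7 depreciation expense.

$5,300

Depreciable base = $101,080 − $5,300 = $95,780.
Year 1: DB = ⌊$101,080 × 200%/10⌋ = $20,216; SL = ⌊$95,780/10⌋ = $9,578 → take DB $20,216. Book value $80,864.
Year 2: DB = ⌊$80,864 × 200%/10⌋ = $16,172; SL = ⌊$75,564/9⌋ = $8,396 → take DB $16,172. Book value $64,692.
Year 3: DB = ⌊$64,692 × 200%/10⌋ = $12,938; SL = ⌊$59,392/8⌋ = $7,424 → take DB $12,938. Book value $51,754.
Year 4: DB = ⌊$51,754 × 200%/10⌋ = $10,350; SL = ⌊$46,454/7⌋ = $6,636 → take DB $10,350. Book value $41,404.
Year 5: DB = ⌊$41,404 × 200%/10⌋ = $8,280; SL = ⌊$36,104/6⌋ = $6,017 → take DB $8,280. Book value $33,124.
Year 6: DB = ⌊$33,124 × 200%/10⌋ = $6,624; SL = ⌊$27,824/5⌋ = $5,564 → take DB $6,624. Book value $26,500.
Year 7: DB = ⌊$26,500 × 200%/10⌋ = $5,300; SL = ⌊$21,200/4⌋ = $5,300 → take DB $5,300. Book value $21,200.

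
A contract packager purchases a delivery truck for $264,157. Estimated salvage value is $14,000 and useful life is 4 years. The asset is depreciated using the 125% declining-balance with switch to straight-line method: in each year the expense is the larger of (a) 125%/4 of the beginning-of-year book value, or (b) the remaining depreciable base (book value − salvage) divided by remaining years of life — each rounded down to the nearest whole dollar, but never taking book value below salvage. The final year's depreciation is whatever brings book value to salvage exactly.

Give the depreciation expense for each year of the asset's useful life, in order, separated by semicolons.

Depreciable base = $264,157 − $14,000 = $250,157.
Year 1: DB = ⌊$264,157 × 125%/4⌋ = $82,549; SL = ⌊$250,157/4⌋ = $62,539 → take DB $82,549. Book value $181,608.
Year 2: DB = ⌊$181,608 × 125%/4⌋ = $56,752; SL = ⌊$167,608/3⌋ = $55,869 → take DB $56,752. Book value $124,856.
Year 3: DB = ⌊$124,856 × 125%/4⌋ = $39,017; SL = ⌊$110,856/2⌋ = $55,428 → take SL $55,428. Book value $69,428.
Year 4 (final): $69,428 − $14,000 = $55,428. Book value $14,000.

$82,549; $56,752; $55,428; $55,428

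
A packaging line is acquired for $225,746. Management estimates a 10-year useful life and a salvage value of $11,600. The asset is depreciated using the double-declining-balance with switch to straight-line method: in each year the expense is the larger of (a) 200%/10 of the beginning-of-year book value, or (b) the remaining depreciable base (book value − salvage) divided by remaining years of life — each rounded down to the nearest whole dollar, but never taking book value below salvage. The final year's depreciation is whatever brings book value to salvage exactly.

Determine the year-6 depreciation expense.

Depreciable base = $225,746 − $11,600 = $214,146.
Year 1: DB = ⌊$225,746 × 200%/10⌋ = $45,149; SL = ⌊$214,146/10⌋ = $21,414 → take DB $45,149. Book value $180,597.
Year 2: DB = ⌊$180,597 × 200%/10⌋ = $36,119; SL = ⌊$168,997/9⌋ = $18,777 → take DB $36,119. Book value $144,478.
Year 3: DB = ⌊$144,478 × 200%/10⌋ = $28,895; SL = ⌊$132,878/8⌋ = $16,609 → take DB $28,895. Book value $115,583.
Year 4: DB = ⌊$115,583 × 200%/10⌋ = $23,116; SL = ⌊$103,983/7⌋ = $14,854 → take DB $23,116. Book value $92,467.
Year 5: DB = ⌊$92,467 × 200%/10⌋ = $18,493; SL = ⌊$80,867/6⌋ = $13,477 → take DB $18,493. Book value $73,974.
Year 6: DB = ⌊$73,974 × 200%/10⌋ = $14,794; SL = ⌊$62,374/5⌋ = $12,474 → take DB $14,794. Book value $59,180.

$14,794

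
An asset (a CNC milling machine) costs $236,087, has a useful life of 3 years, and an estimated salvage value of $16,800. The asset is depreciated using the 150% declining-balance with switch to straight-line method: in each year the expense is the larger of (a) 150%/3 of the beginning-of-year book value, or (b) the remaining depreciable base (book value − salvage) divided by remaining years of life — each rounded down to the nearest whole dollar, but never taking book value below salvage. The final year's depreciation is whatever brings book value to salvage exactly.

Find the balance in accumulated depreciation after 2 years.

$177,065

Depreciable base = $236,087 − $16,800 = $219,287.
Year 1: DB = ⌊$236,087 × 150%/3⌋ = $118,043; SL = ⌊$219,287/3⌋ = $73,095 → take DB $118,043. Book value $118,044.
Year 2: DB = ⌊$118,044 × 150%/3⌋ = $59,022; SL = ⌊$101,244/2⌋ = $50,622 → take DB $59,022. Book value $59,022.
Accumulated through year 2 = $236,087 − $59,022 = $177,065.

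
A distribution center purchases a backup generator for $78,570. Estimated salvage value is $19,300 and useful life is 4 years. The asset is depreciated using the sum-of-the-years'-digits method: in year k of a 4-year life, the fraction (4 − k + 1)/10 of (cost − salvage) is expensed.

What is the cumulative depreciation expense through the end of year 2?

$41,489

Depreciable base = $78,570 − $19,300 = $59,270.
Sum of the years' digits = 4+3+2+1 = 10.
Year 1: $59,270 × 4/10 = $23,708. Book value $54,862.
Year 2: $59,270 × 3/10 = $17,781. Book value $37,081.
Accumulated through year 2 = $78,570 − $37,081 = $41,489.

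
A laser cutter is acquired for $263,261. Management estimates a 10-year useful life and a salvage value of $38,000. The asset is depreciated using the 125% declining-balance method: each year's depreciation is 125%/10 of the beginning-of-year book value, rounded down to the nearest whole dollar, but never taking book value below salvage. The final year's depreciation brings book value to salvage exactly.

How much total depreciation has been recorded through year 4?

Depreciable base = $263,261 − $38,000 = $225,261.
Year 1: ⌊$263,261 × 125%/10⌋ = $32,907. Book value $230,354.
Year 2: ⌊$230,354 × 125%/10⌋ = $28,794. Book value $201,560.
Year 3: ⌊$201,560 × 125%/10⌋ = $25,195. Book value $176,365.
Year 4: ⌊$176,365 × 125%/10⌋ = $22,045. Book value $154,320.
Accumulated through year 4 = $263,261 − $154,320 = $108,941.

$108,941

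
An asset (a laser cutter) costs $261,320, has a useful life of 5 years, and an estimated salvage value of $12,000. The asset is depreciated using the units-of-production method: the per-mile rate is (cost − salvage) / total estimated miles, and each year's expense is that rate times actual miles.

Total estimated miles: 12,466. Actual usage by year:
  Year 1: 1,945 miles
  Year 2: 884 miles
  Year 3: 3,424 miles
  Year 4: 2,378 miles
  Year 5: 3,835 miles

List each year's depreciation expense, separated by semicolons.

Depreciable base = $261,320 − $12,000 = $249,320.
Rate = $249,320 / 12,466 miles = $20 per mile.
Year 1: 1,945 × $20 = $38,900. Book value $222,420.
Year 2: 884 × $20 = $17,680. Book value $204,740.
Year 3: 3,424 × $20 = $68,480. Book value $136,260.
Year 4: 2,378 × $20 = $47,560. Book value $88,700.
Year 5: 3,835 × $20 = $76,700. Book value $12,000.

$38,900; $17,680; $68,480; $47,560; $76,700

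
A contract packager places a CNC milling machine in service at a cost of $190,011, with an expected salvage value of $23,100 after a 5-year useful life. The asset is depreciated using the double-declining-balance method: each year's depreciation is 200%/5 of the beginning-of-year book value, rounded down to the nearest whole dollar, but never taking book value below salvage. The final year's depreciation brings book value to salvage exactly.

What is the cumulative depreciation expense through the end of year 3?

$148,968

Depreciable base = $190,011 − $23,100 = $166,911.
Year 1: ⌊$190,011 × 200%/5⌋ = $76,004. Book value $114,007.
Year 2: ⌊$114,007 × 200%/5⌋ = $45,602. Book value $68,405.
Year 3: ⌊$68,405 × 200%/5⌋ = $27,362. Book value $41,043.
Accumulated through year 3 = $190,011 − $41,043 = $148,968.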